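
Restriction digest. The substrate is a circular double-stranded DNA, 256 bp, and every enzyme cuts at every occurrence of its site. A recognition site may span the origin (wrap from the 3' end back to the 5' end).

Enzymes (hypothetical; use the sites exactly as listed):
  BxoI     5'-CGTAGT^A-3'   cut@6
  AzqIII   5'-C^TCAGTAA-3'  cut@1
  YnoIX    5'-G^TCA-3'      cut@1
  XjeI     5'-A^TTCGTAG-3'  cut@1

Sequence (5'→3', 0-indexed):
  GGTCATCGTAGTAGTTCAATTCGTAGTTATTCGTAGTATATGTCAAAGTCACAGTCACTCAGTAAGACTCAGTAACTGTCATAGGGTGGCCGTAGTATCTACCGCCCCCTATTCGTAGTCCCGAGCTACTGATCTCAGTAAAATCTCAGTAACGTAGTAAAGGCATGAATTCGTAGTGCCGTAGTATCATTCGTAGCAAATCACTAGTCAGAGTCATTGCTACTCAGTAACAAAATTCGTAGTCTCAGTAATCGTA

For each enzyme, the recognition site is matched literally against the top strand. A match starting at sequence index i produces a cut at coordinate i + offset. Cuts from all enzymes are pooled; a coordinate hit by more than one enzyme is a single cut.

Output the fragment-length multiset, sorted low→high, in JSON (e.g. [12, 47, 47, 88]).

Per-enzyme occurrences:
  BxoI CGTAGTA/6: at [6, 31, 90, 152, 179] ⇒ [12, 37, 96, 158, 185]
  AzqIII CTCAGTAA/1: at [57, 67, 133, 144, 222, 243] ⇒ [58, 68, 134, 145, 223, 244]
  YnoIX GTCA/1: at [1, 41, 47, 53, 77, 206, 212] ⇒ [2, 42, 48, 54, 78, 207, 213]
  XjeI ATTCGTAG/1: at [18, 28, 110, 168, 188, 234] ⇒ [19, 29, 111, 169, 189, 235]

Pooled cuts: [2, 12, 19, 29, 37, 42, 48, 54, 58, 68, 78, 96, 111, 134, 145, 158, 169, 185, 189, 207, 213, 223, 235, 244]

Fragment lengths:
  2→12: 10 bp
  12→19: 7 bp
  19→29: 10 bp
  29→37: 8 bp
  37→42: 5 bp
  42→48: 6 bp
  48→54: 6 bp
  54→58: 4 bp
  58→68: 10 bp
  68→78: 10 bp
  78→96: 18 bp
  96→111: 15 bp
  111→134: 23 bp
  134→145: 11 bp
  145→158: 13 bp
  158→169: 11 bp
  169→185: 16 bp
  185→189: 4 bp
  189→207: 18 bp
  207→213: 6 bp
  213→223: 10 bp
  223→235: 12 bp
  235→244: 9 bp
  244→2 (wrap): 256-244+2 = 14 bp

[4,4,5,6,6,6,7,8,9,10,10,10,10,10,11,11,12,13,14,15,16,18,18,23]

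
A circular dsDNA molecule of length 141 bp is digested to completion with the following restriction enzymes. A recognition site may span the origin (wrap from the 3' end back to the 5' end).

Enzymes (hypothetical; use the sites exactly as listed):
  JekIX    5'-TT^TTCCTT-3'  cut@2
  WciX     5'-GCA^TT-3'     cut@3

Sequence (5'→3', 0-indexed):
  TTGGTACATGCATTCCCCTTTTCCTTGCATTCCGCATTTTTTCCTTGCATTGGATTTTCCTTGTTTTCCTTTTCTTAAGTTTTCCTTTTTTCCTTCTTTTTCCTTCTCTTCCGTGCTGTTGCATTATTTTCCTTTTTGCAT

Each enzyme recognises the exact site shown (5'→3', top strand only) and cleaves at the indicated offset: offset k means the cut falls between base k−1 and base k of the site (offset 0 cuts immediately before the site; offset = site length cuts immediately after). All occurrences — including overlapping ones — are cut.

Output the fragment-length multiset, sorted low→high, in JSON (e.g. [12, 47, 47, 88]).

[4,5,7,7,8,8,9,9,9,10,12,13,16,24]

Per-enzyme occurrences:
  JekIX (TTTTCCTT, off=2): starts [18, 38, 54, 63, 79, 87, 97, 126] → cuts [20, 40, 56, 65, 81, 89, 99, 128]
  WciX (GCATT, off=3): starts [9, 26, 33, 46, 120, 137] → cuts [12, 29, 36, 49, 123, 140]

Pooled cuts: [12, 20, 29, 36, 40, 49, 56, 65, 81, 89, 99, 123, 128, 140]

Fragment lengths:
  12→20: 8 bp
  20→29: 9 bp
  29→36: 7 bp
  36→40: 4 bp
  40→49: 9 bp
  49→56: 7 bp
  56→65: 9 bp
  65→81: 16 bp
  81→89: 8 bp
  89→99: 10 bp
  99→123: 24 bp
  123→128: 5 bp
  128→140: 12 bp
  140→12 (wrap): 141-140+12 = 13 bp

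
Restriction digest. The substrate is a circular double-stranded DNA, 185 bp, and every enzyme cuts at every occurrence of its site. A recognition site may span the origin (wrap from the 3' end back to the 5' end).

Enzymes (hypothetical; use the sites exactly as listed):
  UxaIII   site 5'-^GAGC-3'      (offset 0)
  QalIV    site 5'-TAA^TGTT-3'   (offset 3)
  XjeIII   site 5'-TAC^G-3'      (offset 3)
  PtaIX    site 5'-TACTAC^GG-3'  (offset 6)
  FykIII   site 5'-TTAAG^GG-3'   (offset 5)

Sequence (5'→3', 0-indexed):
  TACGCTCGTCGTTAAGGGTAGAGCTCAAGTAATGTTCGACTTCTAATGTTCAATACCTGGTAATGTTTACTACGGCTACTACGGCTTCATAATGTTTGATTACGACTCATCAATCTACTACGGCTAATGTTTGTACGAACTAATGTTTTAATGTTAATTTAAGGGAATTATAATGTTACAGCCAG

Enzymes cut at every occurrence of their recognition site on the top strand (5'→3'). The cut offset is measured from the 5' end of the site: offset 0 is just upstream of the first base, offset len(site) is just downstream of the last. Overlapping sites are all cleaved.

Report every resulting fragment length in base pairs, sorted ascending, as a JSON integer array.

Per-enzyme occurrences:
  UxaIII GAGC/0: at [20] ⇒ [20]
  QalIV TAATGTT/3: at [29, 43, 60, 89, 124, 140, 148, 170] ⇒ [32, 46, 63, 92, 127, 143, 151, 173]
  XjeIII TACG/3: at [0, 70, 79, 100, 118, 133] ⇒ [3, 73, 82, 103, 121, 136]
  PtaIX TACTACGG/6: at [67, 76, 115] ⇒ [73, 82, 121]
  FykIII TTAAGGG/5: at [11, 158] ⇒ [16, 163]

All cut coordinates (distinct, sorted): [3, 16, 20, 32, 46, 63, 73, 82, 92, 103, 121, 127, 136, 143, 151, 163, 173]

Fragments:
  3→16: 13 bp
  16→20: 4 bp
  20→32: 12 bp
  32→46: 14 bp
  46→63: 17 bp
  63→73: 10 bp
  73→82: 9 bp
  82→92: 10 bp
  92→103: 11 bp
  103→121: 18 bp
  121→127: 6 bp
  127→136: 9 bp
  136→143: 7 bp
  143→151: 8 bp
  151→163: 12 bp
  163→173: 10 bp
  173→3 (wrap): 185-173+3 = 15 bp

[4,6,7,8,9,9,10,10,10,11,12,12,13,14,15,17,18]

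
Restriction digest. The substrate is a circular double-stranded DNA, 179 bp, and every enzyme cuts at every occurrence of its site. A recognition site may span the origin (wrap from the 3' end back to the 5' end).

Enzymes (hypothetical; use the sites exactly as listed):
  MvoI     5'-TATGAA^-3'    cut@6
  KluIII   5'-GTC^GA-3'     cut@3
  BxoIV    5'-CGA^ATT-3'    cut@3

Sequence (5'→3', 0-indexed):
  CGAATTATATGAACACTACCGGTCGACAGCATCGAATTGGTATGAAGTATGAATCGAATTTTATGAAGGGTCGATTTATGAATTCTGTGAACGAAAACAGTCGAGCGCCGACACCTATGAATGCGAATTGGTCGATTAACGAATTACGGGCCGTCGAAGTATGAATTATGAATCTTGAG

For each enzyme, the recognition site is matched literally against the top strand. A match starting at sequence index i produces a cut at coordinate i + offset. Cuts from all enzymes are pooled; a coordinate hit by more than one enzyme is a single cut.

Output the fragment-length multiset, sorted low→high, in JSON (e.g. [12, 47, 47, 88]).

[4,5,5,7,7,7,9,10,10,10,10,10,11,11,11,13,19,20]

Scan for sites:
  MvoI (TATGAA, off=6): starts [7, 40, 47, 61, 76, 115, 159, 166] → cuts [13, 46, 53, 67, 82, 121, 165, 172]
  KluIII (GTCGA, off=3): starts [21, 69, 99, 130, 152] → cuts [24, 72, 102, 133, 155]
  BxoIV (CGAATT, off=3): starts [0, 32, 54, 123, 139] → cuts [3, 35, 57, 126, 142]

All cut coordinates (distinct, sorted): [3, 13, 24, 35, 46, 53, 57, 67, 72, 82, 102, 121, 126, 133, 142, 155, 165, 172]

Fragment lengths:
  3→13: 10 bp
  13→24: 11 bp
  24→35: 11 bp
  35→46: 11 bp
  46→53: 7 bp
  53→57: 4 bp
  57→67: 10 bp
  67→72: 5 bp
  72→82: 10 bp
  82→102: 20 bp
  102→121: 19 bp
  121→126: 5 bp
  126→133: 7 bp
  133→142: 9 bp
  142→155: 13 bp
  155→165: 10 bp
  165→172: 7 bp
  172→3 (wrap): 179-172+3 = 10 bp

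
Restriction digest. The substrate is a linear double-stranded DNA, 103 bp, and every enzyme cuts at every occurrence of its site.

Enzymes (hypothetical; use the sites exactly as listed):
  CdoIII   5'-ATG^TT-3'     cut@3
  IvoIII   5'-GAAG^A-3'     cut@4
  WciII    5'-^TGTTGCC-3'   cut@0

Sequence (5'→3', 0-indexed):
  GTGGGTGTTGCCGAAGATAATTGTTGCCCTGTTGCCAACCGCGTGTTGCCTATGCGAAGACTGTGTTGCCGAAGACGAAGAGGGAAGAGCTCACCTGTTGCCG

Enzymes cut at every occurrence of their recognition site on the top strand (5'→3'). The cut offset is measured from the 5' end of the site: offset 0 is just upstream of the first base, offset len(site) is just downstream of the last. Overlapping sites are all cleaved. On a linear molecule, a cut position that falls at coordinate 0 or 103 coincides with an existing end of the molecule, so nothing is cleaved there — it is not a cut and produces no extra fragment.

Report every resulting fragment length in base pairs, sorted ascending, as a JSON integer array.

Scan for sites:
  CdoIII (ATGTT, off=3): no sites
  IvoIII (GAAGA, off=4): starts [12, 55, 70, 76, 83] → cuts [16, 59, 74, 80, 87]
  WciII (TGTTGCC, off=0): starts [5, 21, 29, 43, 63, 95] → cuts [5, 21, 29, 43, 63, 95]

All cut coordinates (distinct, sorted): [5, 16, 21, 29, 43, 59, 63, 74, 80, 87, 95]

Fragment lengths:
  [0,5): 5 bp
  [5,16): 11 bp
  [16,21): 5 bp
  [21,29): 8 bp
  [29,43): 14 bp
  [43,59): 16 bp
  [59,63): 4 bp
  [63,74): 11 bp
  [74,80): 6 bp
  [80,87): 7 bp
  [87,95): 8 bp
  [95,103): 8 bp

[4,5,5,6,7,8,8,8,11,11,14,16]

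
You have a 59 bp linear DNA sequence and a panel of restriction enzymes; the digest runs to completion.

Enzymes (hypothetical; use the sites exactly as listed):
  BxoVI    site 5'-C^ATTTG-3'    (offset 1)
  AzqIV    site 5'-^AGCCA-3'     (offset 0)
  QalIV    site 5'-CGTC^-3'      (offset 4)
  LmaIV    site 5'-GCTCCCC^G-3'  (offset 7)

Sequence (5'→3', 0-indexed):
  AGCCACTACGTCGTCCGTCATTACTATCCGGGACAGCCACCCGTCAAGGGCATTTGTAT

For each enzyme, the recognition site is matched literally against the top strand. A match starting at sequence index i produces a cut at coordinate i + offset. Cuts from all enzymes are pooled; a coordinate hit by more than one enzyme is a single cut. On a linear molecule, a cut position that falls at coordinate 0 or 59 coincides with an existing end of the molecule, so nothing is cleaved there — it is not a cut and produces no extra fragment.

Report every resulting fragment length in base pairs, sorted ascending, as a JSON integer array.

[3,4,6,8,11,12,15]

Scan for sites:
  BxoVI CATTTG/1: at [50] ⇒ [51]
  AzqIV AGCCA/0: at [0, 34] ⇒ [34] (position 0 is a terminus of the linear molecule — no cut)
  QalIV CGTC/4: at [8, 11, 15, 41] ⇒ [12, 15, 19, 45]
  LmaIV (GCTCCCCG, off=7): no sites

Pooled cuts: [12, 15, 19, 34, 45, 51]

Fragment lengths:
  [0,12): 12 bp
  [12,15): 3 bp
  [15,19): 4 bp
  [19,34): 15 bp
  [34,45): 11 bp
  [45,51): 6 bp
  [51,59): 8 bp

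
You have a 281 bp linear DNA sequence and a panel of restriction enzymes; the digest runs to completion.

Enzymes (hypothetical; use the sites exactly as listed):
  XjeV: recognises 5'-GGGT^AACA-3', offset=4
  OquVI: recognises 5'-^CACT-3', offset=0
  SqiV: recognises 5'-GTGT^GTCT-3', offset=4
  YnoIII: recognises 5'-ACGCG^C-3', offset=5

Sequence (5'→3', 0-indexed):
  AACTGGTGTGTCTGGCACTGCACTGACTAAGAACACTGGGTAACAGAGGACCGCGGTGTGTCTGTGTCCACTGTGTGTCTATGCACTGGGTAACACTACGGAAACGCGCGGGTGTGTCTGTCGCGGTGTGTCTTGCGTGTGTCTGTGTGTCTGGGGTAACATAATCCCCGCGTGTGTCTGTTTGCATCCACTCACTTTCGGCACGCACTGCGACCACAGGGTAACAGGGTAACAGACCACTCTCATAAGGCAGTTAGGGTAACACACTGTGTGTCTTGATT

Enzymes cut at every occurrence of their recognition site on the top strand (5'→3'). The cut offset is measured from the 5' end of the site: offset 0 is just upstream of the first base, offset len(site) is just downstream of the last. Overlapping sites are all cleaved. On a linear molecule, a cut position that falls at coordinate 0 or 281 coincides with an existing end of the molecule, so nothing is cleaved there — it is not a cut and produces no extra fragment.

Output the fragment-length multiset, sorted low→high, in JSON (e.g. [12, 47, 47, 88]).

Site scan:
  XjeV GGGTAACA/4: at [37, 87, 153, 218, 226, 256] ⇒ [41, 91, 157, 222, 230, 260]
  OquVI CACT/0: at [15, 20, 33, 68, 83, 93, 188, 192, 205, 237, 264] ⇒ [15, 20, 33, 68, 83, 93, 188, 192, 205, 237, 264]
  SqiV GTGTGTCT/4: at [5, 55, 72, 111, 125, 136, 144, 171, 268] ⇒ [9, 59, 76, 115, 129, 140, 148, 175, 272]
  YnoIII ACGCGC/5: at [103] ⇒ [108]

All cut coordinates (distinct, sorted): [9, 15, 20, 33, 41, 59, 68, 76, 83, 91, 93, 108, 115, 129, 140, 148, 157, 175, 188, 192, 205, 222, 230, 237, 260, 264, 272]

Fragments:
  [0,9): 9 bp
  [9,15): 6 bp
  [15,20): 5 bp
  [20,33): 13 bp
  [33,41): 8 bp
  [41,59): 18 bp
  [59,68): 9 bp
  [68,76): 8 bp
  [76,83): 7 bp
  [83,91): 8 bp
  [91,93): 2 bp
  [93,108): 15 bp
  [108,115): 7 bp
  [115,129): 14 bp
  [129,140): 11 bp
  [140,148): 8 bp
  [148,157): 9 bp
  [157,175): 18 bp
  [175,188): 13 bp
  [188,192): 4 bp
  [192,205): 13 bp
  [205,222): 17 bp
  [222,230): 8 bp
  [230,237): 7 bp
  [237,260): 23 bp
  [260,264): 4 bp
  [264,272): 8 bp
  [272,281): 9 bp

[2,4,4,5,6,7,7,7,8,8,8,8,8,8,9,9,9,9,11,13,13,13,14,15,17,18,18,23]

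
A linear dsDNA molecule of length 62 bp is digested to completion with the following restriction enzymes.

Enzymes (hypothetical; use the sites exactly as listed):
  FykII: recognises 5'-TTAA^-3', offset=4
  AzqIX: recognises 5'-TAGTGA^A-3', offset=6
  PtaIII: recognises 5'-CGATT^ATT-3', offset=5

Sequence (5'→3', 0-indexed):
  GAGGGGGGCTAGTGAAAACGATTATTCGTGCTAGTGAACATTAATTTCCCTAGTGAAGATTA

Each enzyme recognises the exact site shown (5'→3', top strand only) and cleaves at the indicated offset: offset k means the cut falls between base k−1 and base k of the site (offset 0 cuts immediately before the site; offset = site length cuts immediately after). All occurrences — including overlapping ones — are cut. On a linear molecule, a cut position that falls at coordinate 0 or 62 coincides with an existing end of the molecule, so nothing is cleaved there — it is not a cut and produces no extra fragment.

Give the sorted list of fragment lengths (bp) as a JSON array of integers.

[6,7,8,12,14,15]

Per-enzyme occurrences:
  FykII (TTAA, off=4): starts [40] → cuts [44]
  AzqIX (TAGTGAA, off=6): starts [9, 31, 50] → cuts [15, 37, 56]
  PtaIII (CGATTATT, off=5): starts [18] → cuts [23]

Pooled cuts: [15, 23, 37, 44, 56]

Fragments:
  [0,15): 15 bp
  [15,23): 8 bp
  [23,37): 14 bp
  [37,44): 7 bp
  [44,56): 12 bp
  [56,62): 6 bp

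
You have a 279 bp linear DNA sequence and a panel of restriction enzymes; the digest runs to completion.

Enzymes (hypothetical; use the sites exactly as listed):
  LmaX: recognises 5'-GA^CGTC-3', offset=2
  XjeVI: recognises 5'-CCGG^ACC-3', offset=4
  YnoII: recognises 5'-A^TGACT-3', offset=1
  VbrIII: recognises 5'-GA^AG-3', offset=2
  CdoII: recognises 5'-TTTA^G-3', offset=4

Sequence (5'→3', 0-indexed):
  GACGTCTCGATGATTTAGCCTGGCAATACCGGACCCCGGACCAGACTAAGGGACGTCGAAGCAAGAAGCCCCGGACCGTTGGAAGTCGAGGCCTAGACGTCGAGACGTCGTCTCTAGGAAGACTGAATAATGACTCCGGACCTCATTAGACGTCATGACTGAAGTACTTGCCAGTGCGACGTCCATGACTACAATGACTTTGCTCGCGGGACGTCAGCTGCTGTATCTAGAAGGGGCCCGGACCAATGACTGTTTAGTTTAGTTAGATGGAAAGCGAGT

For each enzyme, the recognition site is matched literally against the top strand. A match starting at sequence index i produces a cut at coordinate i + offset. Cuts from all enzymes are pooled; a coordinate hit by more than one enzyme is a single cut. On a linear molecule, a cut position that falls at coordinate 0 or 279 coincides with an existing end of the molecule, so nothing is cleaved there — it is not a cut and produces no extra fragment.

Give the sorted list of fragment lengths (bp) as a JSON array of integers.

Scan for sites:
  LmaX GACGTC/2: at [0, 51, 95, 103, 148, 177, 209] ⇒ [2, 53, 97, 105, 150, 179, 211]
  XjeVI CCGGACC/4: at [28, 35, 70, 135, 237] ⇒ [32, 39, 74, 139, 241]
  YnoII ATGACT/1: at [129, 154, 184, 193, 245] ⇒ [130, 155, 185, 194, 246]
  VbrIII GAAG/2: at [57, 64, 81, 117, 160, 229] ⇒ [59, 66, 83, 119, 162, 231]
  CdoII TTTAG/4: at [13, 252, 257] ⇒ [17, 256, 261]

All cut coordinates (distinct, sorted): [2, 17, 32, 39, 53, 59, 66, 74, 83, 97, 105, 119, 130, 139, 150, 155, 162, 179, 185, 194, 211, 231, 241, 246, 256, 261]

Fragments:
  [0,2): 2 bp
  [2,17): 15 bp
  [17,32): 15 bp
  [32,39): 7 bp
  [39,53): 14 bp
  [53,59): 6 bp
  [59,66): 7 bp
  [66,74): 8 bp
  [74,83): 9 bp
  [83,97): 14 bp
  [97,105): 8 bp
  [105,119): 14 bp
  [119,130): 11 bp
  [130,139): 9 bp
  [139,150): 11 bp
  [150,155): 5 bp
  [155,162): 7 bp
  [162,179): 17 bp
  [179,185): 6 bp
  [185,194): 9 bp
  [194,211): 17 bp
  [211,231): 20 bp
  [231,241): 10 bp
  [241,246): 5 bp
  [246,256): 10 bp
  [256,261): 5 bp
  [261,279): 18 bp

[2,5,5,5,6,6,7,7,7,8,8,9,9,9,10,10,11,11,14,14,14,15,15,17,17,18,20]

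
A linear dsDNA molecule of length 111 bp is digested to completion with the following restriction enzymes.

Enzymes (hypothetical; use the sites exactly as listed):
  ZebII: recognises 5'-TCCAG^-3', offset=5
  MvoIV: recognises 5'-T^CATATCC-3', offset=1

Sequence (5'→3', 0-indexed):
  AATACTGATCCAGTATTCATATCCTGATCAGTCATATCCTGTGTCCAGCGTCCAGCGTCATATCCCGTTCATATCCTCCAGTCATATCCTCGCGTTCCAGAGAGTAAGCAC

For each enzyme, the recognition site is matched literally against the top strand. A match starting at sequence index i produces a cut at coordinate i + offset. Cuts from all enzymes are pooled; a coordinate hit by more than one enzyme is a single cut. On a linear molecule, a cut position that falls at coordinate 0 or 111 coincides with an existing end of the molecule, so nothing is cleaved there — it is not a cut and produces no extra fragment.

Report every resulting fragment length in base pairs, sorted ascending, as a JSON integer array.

Per-enzyme occurrences:
  ZebII (TCCAG, off=5): starts [8, 43, 50, 76, 95] → cuts [13, 48, 55, 81, 100]
  MvoIV (TCATATCC, off=1): starts [16, 31, 57, 68, 81] → cuts [17, 32, 58, 69, 82]

All cut coordinates (distinct, sorted): [13, 17, 32, 48, 55, 58, 69, 81, 82, 100]

Fragments:
  [0,13): 13 bp
  [13,17): 4 bp
  [17,32): 15 bp
  [32,48): 16 bp
  [48,55): 7 bp
  [55,58): 3 bp
  [58,69): 11 bp
  [69,81): 12 bp
  [81,82): 1 bp
  [82,100): 18 bp
  [100,111): 11 bp

[1,3,4,7,11,11,12,13,15,16,18]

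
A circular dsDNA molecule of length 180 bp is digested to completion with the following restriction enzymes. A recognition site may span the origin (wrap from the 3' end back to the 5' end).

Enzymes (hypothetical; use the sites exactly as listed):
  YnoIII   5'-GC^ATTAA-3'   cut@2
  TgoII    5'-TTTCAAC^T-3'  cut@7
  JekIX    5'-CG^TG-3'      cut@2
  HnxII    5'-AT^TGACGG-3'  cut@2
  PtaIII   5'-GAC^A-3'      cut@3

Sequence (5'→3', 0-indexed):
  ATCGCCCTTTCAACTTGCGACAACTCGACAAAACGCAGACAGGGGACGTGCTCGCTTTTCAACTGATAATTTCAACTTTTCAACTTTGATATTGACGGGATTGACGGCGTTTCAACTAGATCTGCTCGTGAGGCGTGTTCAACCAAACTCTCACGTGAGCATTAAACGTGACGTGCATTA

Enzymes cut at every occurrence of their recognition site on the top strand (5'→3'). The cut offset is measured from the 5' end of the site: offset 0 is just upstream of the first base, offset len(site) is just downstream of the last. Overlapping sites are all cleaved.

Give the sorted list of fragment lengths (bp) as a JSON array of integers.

[3,5,5,7,7,8,8,8,8,8,9,11,12,13,15,15,18,20]

Per-enzyme occurrences:
  YnoIII GCATTAA/2: at [158, 174] ⇒ [160, 176]
  TgoII TTTCAACT/7: at [7, 56, 69, 77, 109] ⇒ [14, 63, 76, 84, 116]
  JekIX CGTG/2: at [46, 126, 133, 153, 166, 171] ⇒ [48, 128, 135, 155, 168, 173]
  HnxII ATTGACGG/2: at [90, 99] ⇒ [92, 101]
  PtaIII GACA/3: at [18, 26, 37] ⇒ [21, 29, 40]

Pooled cuts: [14, 21, 29, 40, 48, 63, 76, 84, 92, 101, 116, 128, 135, 155, 160, 168, 173, 176]

Fragments:
  14→21: 7 bp
  21→29: 8 bp
  29→40: 11 bp
  40→48: 8 bp
  48→63: 15 bp
  63→76: 13 bp
  76→84: 8 bp
  84→92: 8 bp
  92→101: 9 bp
  101→116: 15 bp
  116→128: 12 bp
  128→135: 7 bp
  135→155: 20 bp
  155→160: 5 bp
  160→168: 8 bp
  168→173: 5 bp
  173→176: 3 bp
  176→14 (wrap): 180-176+14 = 18 bp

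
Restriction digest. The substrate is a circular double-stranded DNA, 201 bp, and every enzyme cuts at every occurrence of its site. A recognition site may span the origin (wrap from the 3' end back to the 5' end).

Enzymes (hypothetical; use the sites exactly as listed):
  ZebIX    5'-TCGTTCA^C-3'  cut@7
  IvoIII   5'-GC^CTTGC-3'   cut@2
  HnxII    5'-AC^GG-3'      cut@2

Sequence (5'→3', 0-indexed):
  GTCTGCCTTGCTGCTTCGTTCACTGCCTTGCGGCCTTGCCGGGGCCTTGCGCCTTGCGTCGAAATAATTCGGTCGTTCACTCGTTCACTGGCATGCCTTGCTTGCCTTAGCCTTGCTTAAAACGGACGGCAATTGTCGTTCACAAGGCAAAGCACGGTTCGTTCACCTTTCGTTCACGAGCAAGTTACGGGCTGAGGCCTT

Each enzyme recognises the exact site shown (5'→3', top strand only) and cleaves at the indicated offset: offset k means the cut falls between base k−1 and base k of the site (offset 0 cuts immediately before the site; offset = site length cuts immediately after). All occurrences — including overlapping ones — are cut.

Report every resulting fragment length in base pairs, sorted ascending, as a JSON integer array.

[4,4,7,8,8,9,10,11,11,12,12,13,15,15,16,19,27]

Per-enzyme occurrences:
  ZebIX TCGTTCAC/7: at [15, 72, 80, 135, 158, 169] ⇒ [22, 79, 87, 142, 165, 176]
  IvoIII GCCTTGC/2: at [4, 24, 32, 43, 50, 94, 109] ⇒ [6, 26, 34, 45, 52, 96, 111]
  HnxII ACGG/2: at [121, 125, 153, 186] ⇒ [123, 127, 155, 188]

Pooled cuts: [6, 22, 26, 34, 45, 52, 79, 87, 96, 111, 123, 127, 142, 155, 165, 176, 188]

Fragments:
  6→22: 16 bp
  22→26: 4 bp
  26→34: 8 bp
  34→45: 11 bp
  45→52: 7 bp
  52→79: 27 bp
  79→87: 8 bp
  87→96: 9 bp
  96→111: 15 bp
  111→123: 12 bp
  123→127: 4 bp
  127→142: 15 bp
  142→155: 13 bp
  155→165: 10 bp
  165→176: 11 bp
  176→188: 12 bp
  188→6 (wrap): 201-188+6 = 19 bp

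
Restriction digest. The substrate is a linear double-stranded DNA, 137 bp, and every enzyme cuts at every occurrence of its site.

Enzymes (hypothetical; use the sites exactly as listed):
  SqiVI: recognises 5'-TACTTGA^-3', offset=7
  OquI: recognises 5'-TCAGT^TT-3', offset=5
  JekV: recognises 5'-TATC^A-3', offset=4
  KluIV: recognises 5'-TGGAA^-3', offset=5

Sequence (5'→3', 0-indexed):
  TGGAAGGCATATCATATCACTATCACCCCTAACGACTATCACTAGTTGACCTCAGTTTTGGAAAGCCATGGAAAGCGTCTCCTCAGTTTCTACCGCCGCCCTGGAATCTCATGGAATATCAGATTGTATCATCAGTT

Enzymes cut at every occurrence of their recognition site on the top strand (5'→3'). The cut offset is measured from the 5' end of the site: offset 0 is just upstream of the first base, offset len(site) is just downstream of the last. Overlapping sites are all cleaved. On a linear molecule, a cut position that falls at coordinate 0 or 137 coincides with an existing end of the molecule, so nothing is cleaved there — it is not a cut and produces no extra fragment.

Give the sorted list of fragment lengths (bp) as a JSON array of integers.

Site scan:
  SqiVI (TACTTGA, off=7): no sites
  OquI TCAGTTT/5: at [51, 82] ⇒ [56, 87]
  JekV TATCA/4: at [9, 14, 20, 36, 116, 126] ⇒ [13, 18, 24, 40, 120, 130]
  KluIV TGGAA/5: at [0, 58, 68, 101, 111] ⇒ [5, 63, 73, 106, 116]

Pooled cuts: [5, 13, 18, 24, 40, 56, 63, 73, 87, 106, 116, 120, 130]

Fragments:
  [0,5): 5 bp
  [5,13): 8 bp
  [13,18): 5 bp
  [18,24): 6 bp
  [24,40): 16 bp
  [40,56): 16 bp
  [56,63): 7 bp
  [63,73): 10 bp
  [73,87): 14 bp
  [87,106): 19 bp
  [106,116): 10 bp
  [116,120): 4 bp
  [120,130): 10 bp
  [130,137): 7 bp

[4,5,5,6,7,7,8,10,10,10,14,16,16,19]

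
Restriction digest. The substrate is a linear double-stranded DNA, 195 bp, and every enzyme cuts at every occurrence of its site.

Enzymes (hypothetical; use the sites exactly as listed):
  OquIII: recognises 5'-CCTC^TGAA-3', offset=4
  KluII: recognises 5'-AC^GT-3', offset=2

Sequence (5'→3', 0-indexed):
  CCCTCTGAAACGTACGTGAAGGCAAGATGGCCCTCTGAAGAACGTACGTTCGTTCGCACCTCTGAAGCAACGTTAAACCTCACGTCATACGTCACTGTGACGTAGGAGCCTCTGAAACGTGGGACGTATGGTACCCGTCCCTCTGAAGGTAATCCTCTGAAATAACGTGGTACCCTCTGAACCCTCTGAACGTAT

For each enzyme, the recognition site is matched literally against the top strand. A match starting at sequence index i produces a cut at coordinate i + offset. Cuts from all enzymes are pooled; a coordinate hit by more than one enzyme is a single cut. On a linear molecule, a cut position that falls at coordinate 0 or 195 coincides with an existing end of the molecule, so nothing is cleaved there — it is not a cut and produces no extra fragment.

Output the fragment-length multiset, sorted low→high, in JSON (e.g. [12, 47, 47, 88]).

Site scan:
  OquIII CCTCTGAA/4: at [1, 31, 58, 108, 139, 153, 173, 182] ⇒ [5, 35, 62, 112, 143, 157, 177, 186]
  KluII ACGT/2: at [9, 13, 41, 45, 69, 81, 88, 99, 116, 123, 164, 189] ⇒ [11, 15, 43, 47, 71, 83, 90, 101, 118, 125, 166, 191]

Pooled cuts: [5, 11, 15, 35, 43, 47, 62, 71, 83, 90, 101, 112, 118, 125, 143, 157, 166, 177, 186, 191]

Fragments:
  [0,5): 5 bp
  [5,11): 6 bp
  [11,15): 4 bp
  [15,35): 20 bp
  [35,43): 8 bp
  [43,47): 4 bp
  [47,62): 15 bp
  [62,71): 9 bp
  [71,83): 12 bp
  [83,90): 7 bp
  [90,101): 11 bp
  [101,112): 11 bp
  [112,118): 6 bp
  [118,125): 7 bp
  [125,143): 18 bp
  [143,157): 14 bp
  [157,166): 9 bp
  [166,177): 11 bp
  [177,186): 9 bp
  [186,191): 5 bp
  [191,195): 4 bp

[4,4,4,5,5,6,6,7,7,8,9,9,9,11,11,11,12,14,15,18,20]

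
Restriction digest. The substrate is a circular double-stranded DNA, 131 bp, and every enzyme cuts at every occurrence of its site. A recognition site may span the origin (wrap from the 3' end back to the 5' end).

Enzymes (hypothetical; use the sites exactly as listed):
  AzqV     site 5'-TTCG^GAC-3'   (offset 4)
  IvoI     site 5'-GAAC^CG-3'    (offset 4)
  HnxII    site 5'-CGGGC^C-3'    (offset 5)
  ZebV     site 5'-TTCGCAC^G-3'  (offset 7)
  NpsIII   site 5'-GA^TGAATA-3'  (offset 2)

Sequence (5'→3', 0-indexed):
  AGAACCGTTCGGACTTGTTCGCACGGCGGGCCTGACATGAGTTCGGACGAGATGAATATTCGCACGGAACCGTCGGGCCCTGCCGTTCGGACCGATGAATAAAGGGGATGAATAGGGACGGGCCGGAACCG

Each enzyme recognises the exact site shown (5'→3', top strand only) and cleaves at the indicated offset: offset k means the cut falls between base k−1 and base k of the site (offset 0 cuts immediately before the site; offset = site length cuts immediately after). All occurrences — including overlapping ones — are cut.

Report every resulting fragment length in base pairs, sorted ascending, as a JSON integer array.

Per-enzyme occurrences:
  AzqV (TTCGGAC, off=4): starts [7, 41, 85] → cuts [11, 45, 89]
  IvoI (GAACCG, off=4): starts [1, 66, 125] → cuts [5, 70, 129]
  HnxII (CGGGCC, off=5): starts [26, 73, 118] → cuts [31, 78, 123]
  ZebV (TTCGCACG, off=7): starts [17, 58] → cuts [24, 65]
  NpsIII (GATGAATA, off=2): starts [50, 93, 106] → cuts [52, 95, 108]

Pooled cuts: [5, 11, 24, 31, 45, 52, 65, 70, 78, 89, 95, 108, 123, 129]

Fragment lengths:
  5→11: 6 bp
  11→24: 13 bp
  24→31: 7 bp
  31→45: 14 bp
  45→52: 7 bp
  52→65: 13 bp
  65→70: 5 bp
  70→78: 8 bp
  78→89: 11 bp
  89→95: 6 bp
  95→108: 13 bp
  108→123: 15 bp
  123→129: 6 bp
  129→5 (wrap): 131-129+5 = 7 bp

[5,6,6,6,7,7,7,8,11,13,13,13,14,15]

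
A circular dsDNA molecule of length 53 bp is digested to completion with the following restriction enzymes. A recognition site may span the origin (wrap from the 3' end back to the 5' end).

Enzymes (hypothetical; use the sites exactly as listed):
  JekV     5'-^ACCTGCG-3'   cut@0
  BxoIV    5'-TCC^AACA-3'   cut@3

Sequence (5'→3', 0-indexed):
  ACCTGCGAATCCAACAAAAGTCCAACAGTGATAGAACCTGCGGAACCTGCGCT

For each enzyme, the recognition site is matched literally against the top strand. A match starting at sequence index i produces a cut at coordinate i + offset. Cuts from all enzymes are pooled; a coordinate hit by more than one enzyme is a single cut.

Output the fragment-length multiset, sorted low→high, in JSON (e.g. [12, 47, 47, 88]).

[9,9,11,12,12]

Scan for sites:
  JekV (ACCTGCG, off=0): starts [0, 35, 44] → cuts [0, 35, 44]
  BxoIV (TCCAACA, off=3): starts [9, 20] → cuts [12, 23]

Pooled cuts: [0, 12, 23, 35, 44]

Fragment lengths:
  0→12: 12 bp
  12→23: 11 bp
  23→35: 12 bp
  35→44: 9 bp
  44→0 (wrap): 53-44+0 = 9 bp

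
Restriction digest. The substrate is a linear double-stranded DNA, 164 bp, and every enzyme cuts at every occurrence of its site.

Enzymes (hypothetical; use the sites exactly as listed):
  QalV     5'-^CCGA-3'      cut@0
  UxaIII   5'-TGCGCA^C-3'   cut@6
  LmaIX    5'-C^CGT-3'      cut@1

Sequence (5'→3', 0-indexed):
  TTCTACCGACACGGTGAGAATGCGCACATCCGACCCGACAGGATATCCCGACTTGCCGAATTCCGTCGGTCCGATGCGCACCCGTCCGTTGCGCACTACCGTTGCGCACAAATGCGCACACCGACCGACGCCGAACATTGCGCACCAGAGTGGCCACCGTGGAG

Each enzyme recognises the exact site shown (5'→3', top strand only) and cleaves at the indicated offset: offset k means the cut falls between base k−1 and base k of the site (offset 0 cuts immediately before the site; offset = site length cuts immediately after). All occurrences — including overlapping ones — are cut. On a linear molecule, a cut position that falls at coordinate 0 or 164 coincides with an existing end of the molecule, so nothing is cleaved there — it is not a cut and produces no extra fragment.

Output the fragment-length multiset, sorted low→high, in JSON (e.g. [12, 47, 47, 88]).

Scan for sites:
  QalV (CCGA, off=0): starts [5, 29, 34, 47, 55, 70, 120, 124, 130] → cuts [5, 29, 34, 47, 55, 70, 120, 124, 130]
  UxaIII (TGCGCAC, off=6): starts [20, 74, 89, 102, 112, 138] → cuts [26, 80, 95, 108, 118, 144]
  LmaIX (CCGT, off=1): starts [62, 81, 85, 98, 156] → cuts [63, 82, 86, 99, 157]

Pooled cuts: [5, 26, 29, 34, 47, 55, 63, 70, 80, 82, 86, 95, 99, 108, 118, 120, 124, 130, 144, 157]

Fragment lengths:
  [0,5): 5 bp
  [5,26): 21 bp
  [26,29): 3 bp
  [29,34): 5 bp
  [34,47): 13 bp
  [47,55): 8 bp
  [55,63): 8 bp
  [63,70): 7 bp
  [70,80): 10 bp
  [80,82): 2 bp
  [82,86): 4 bp
  [86,95): 9 bp
  [95,99): 4 bp
  [99,108): 9 bp
  [108,118): 10 bp
  [118,120): 2 bp
  [120,124): 4 bp
  [124,130): 6 bp
  [130,144): 14 bp
  [144,157): 13 bp
  [157,164): 7 bp

[2,2,3,4,4,4,5,5,6,7,7,8,8,9,9,10,10,13,13,14,21]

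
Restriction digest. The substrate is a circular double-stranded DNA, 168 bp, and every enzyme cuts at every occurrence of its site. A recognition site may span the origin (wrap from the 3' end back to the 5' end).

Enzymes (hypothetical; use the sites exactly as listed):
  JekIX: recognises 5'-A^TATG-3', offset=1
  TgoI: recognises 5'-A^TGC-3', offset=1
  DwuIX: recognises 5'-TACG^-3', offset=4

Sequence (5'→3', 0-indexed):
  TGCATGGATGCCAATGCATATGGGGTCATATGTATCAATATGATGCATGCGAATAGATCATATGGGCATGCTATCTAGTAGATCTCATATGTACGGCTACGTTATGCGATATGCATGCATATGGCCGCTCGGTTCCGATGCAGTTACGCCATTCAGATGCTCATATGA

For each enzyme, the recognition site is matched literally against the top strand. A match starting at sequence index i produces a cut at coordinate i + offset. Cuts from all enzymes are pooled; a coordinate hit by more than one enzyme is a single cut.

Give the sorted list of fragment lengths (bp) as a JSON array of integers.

[2,3,4,4,4,4,5,5,5,6,6,6,8,8,8,9,10,10,10,13,19,19]

Per-enzyme occurrences:
  JekIX (ATATG, off=1): starts [17, 27, 37, 59, 86, 108, 118, 162] → cuts [18, 28, 38, 60, 87, 109, 119, 163]
  TgoI (ATGC, off=1): starts [7, 13, 42, 46, 67, 103, 110, 114, 137, 156, 167] → cuts [0, 8, 14, 43, 47, 68, 104, 111, 115, 138, 157]
  DwuIX (TACG, off=4): starts [91, 97, 144] → cuts [95, 101, 148]

Pooled cuts: [0, 8, 14, 18, 28, 38, 43, 47, 60, 68, 87, 95, 101, 104, 109, 111, 115, 119, 138, 148, 157, 163]

Fragment lengths:
  0→8: 8 bp
  8→14: 6 bp
  14→18: 4 bp
  18→28: 10 bp
  28→38: 10 bp
  38→43: 5 bp
  43→47: 4 bp
  47→60: 13 bp
  60→68: 8 bp
  68→87: 19 bp
  87→95: 8 bp
  95→101: 6 bp
  101→104: 3 bp
  104→109: 5 bp
  109→111: 2 bp
  111→115: 4 bp
  115→119: 4 bp
  119→138: 19 bp
  138→148: 10 bp
  148→157: 9 bp
  157→163: 6 bp
  163→0 (wrap): 168-163+0 = 5 bp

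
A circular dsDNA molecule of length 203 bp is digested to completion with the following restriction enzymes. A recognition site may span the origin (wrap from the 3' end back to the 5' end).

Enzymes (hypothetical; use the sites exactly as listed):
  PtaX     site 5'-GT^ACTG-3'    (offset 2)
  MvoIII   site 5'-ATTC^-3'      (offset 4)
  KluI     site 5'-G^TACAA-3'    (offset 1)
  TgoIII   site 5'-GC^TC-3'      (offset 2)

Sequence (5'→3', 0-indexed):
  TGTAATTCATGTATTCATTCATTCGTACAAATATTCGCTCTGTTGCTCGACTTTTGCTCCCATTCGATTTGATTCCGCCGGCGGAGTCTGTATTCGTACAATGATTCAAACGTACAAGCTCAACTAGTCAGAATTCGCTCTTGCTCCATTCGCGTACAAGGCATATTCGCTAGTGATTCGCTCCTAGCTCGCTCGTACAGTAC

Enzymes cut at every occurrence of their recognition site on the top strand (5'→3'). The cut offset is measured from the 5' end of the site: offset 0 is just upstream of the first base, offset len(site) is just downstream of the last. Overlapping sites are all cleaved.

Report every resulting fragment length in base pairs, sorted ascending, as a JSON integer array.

Site scan:
  PtaX (GTACTG, off=2): starts [199] → cuts [201]
  MvoIII (ATTC, off=4): starts [4, 12, 16, 20, 32, 61, 71, 91, 103, 132, 147, 164, 175] → cuts [8, 16, 20, 24, 36, 65, 75, 95, 107, 136, 151, 168, 179]
  KluI (GTACAA, off=1): starts [24, 95, 111, 153] → cuts [25, 96, 112, 154]
  TgoIII (GCTC, off=2): starts [36, 44, 55, 117, 136, 142, 179, 186, 190] → cuts [38, 46, 57, 119, 138, 144, 181, 188, 192]

Pooled cuts: [8, 16, 20, 24, 25, 36, 38, 46, 57, 65, 75, 95, 96, 107, 112, 119, 136, 138, 144, 151, 154, 168, 179, 181, 188, 192, 201]

Fragment lengths:
  8→16: 8 bp
  16→20: 4 bp
  20→24: 4 bp
  24→25: 1 bp
  25→36: 11 bp
  36→38: 2 bp
  38→46: 8 bp
  46→57: 11 bp
  57→65: 8 bp
  65→75: 10 bp
  75→95: 20 bp
  95→96: 1 bp
  96→107: 11 bp
  107→112: 5 bp
  112→119: 7 bp
  119→136: 17 bp
  136→138: 2 bp
  138→144: 6 bp
  144→151: 7 bp
  151→154: 3 bp
  154→168: 14 bp
  168→179: 11 bp
  179→181: 2 bp
  181→188: 7 bp
  188→192: 4 bp
  192→201: 9 bp
  201→8 (wrap): 203-201+8 = 10 bp

[1,1,2,2,2,3,4,4,4,5,6,7,7,7,8,8,8,9,10,10,11,11,11,11,14,17,20]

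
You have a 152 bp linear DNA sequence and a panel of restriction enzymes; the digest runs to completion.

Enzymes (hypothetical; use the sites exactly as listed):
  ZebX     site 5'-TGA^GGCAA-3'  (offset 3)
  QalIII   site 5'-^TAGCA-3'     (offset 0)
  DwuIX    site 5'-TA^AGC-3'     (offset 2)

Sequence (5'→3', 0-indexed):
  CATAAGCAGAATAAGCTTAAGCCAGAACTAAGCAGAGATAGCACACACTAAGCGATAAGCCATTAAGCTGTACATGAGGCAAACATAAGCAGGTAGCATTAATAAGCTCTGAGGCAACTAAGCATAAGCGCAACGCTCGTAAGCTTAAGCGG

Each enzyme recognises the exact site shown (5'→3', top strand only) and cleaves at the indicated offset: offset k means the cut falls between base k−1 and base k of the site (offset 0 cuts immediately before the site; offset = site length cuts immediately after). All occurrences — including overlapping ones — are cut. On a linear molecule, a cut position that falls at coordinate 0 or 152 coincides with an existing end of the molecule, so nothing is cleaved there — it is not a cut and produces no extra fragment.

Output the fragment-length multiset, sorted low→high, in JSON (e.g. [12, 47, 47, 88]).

[4,5,6,6,6,6,7,8,8,8,8,9,10,11,11,12,12,15]

Site scan:
  ZebX (TGAGGCAA, off=3): starts [74, 109] → cuts [77, 112]
  QalIII (TAGCA, off=0): starts [38, 93] → cuts [38, 93]
  DwuIX (TAAGC, off=2): starts [2, 11, 17, 28, 48, 55, 63, 85, 102, 118, 124, 139, 145] → cuts [4, 13, 19, 30, 50, 57, 65, 87, 104, 120, 126, 141, 147]

All cut coordinates (distinct, sorted): [4, 13, 19, 30, 38, 50, 57, 65, 77, 87, 93, 104, 112, 120, 126, 141, 147]

Fragments:
  [0,4): 4 bp
  [4,13): 9 bp
  [13,19): 6 bp
  [19,30): 11 bp
  [30,38): 8 bp
  [38,50): 12 bp
  [50,57): 7 bp
  [57,65): 8 bp
  [65,77): 12 bp
  [77,87): 10 bp
  [87,93): 6 bp
  [93,104): 11 bp
  [104,112): 8 bp
  [112,120): 8 bp
  [120,126): 6 bp
  [126,141): 15 bp
  [141,147): 6 bp
  [147,152): 5 bp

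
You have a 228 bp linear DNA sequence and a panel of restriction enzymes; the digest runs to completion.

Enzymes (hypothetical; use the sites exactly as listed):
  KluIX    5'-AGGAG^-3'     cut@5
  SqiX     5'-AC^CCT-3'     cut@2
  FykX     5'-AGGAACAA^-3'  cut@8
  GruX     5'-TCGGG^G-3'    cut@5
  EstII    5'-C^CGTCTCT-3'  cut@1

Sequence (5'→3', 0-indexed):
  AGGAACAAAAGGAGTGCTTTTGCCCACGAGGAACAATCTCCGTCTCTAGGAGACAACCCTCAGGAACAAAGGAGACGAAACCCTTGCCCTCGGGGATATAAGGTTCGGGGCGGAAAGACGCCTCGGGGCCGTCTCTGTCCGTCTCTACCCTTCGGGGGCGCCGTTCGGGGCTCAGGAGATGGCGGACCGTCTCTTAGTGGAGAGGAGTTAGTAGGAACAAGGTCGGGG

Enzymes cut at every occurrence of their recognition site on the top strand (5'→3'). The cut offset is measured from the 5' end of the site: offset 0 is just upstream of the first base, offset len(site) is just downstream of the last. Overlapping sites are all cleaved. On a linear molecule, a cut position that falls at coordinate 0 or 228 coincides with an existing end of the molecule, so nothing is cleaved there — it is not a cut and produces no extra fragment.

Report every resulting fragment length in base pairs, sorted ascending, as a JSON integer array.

Scan for sites:
  KluIX (AGGAG, off=5): starts [9, 47, 69, 173, 202] → cuts [14, 52, 74, 178, 207]
  SqiX (ACCCT, off=2): starts [55, 79, 146] → cuts [57, 81, 148]
  FykX (AGGAACAA, off=8): starts [0, 28, 61, 212] → cuts [8, 36, 69, 220]
  GruX (TCGGGG, off=5): starts [89, 104, 122, 151, 164, 222] → cuts [94, 109, 127, 156, 169, 227]
  EstII (CCGTCTCT, off=1): starts [39, 128, 138, 186] → cuts [40, 129, 139, 187]

Pooled cuts: [8, 14, 36, 40, 52, 57, 69, 74, 81, 94, 109, 127, 129, 139, 148, 156, 169, 178, 187, 207, 220, 227]

Fragments:
  [0,8): 8 bp
  [8,14): 6 bp
  [14,36): 22 bp
  [36,40): 4 bp
  [40,52): 12 bp
  [52,57): 5 bp
  [57,69): 12 bp
  [69,74): 5 bp
  [74,81): 7 bp
  [81,94): 13 bp
  [94,109): 15 bp
  [109,127): 18 bp
  [127,129): 2 bp
  [129,139): 10 bp
  [139,148): 9 bp
  [148,156): 8 bp
  [156,169): 13 bp
  [169,178): 9 bp
  [178,187): 9 bp
  [187,207): 20 bp
  [207,220): 13 bp
  [220,227): 7 bp
  [227,228): 1 bp

[1,2,4,5,5,6,7,7,8,8,9,9,9,10,12,12,13,13,13,15,18,20,22]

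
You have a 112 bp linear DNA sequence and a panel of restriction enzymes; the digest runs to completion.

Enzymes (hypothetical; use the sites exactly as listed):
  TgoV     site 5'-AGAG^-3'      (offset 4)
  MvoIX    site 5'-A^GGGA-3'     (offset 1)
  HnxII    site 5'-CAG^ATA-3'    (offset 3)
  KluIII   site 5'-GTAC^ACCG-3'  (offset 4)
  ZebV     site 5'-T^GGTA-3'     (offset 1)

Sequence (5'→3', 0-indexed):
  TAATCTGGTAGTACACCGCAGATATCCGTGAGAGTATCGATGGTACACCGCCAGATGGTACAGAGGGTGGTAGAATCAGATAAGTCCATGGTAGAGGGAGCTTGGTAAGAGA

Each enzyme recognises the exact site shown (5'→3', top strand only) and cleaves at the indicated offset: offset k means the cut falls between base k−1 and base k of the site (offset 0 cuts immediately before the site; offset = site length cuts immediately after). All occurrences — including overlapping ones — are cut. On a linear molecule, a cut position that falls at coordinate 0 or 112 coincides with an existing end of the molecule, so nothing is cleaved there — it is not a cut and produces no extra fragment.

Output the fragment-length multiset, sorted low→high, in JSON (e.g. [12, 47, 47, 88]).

[1,1,3,5,6,6,7,7,7,8,8,9,10,10,11,13]

Per-enzyme occurrences:
  TgoV (AGAG, off=4): starts [30, 61, 92, 107] → cuts [34, 65, 96, 111]
  MvoIX (AGGGA, off=1): starts [94] → cuts [95]
  HnxII (CAGATA, off=3): starts [18, 76] → cuts [21, 79]
  KluIII (GTACACCG, off=4): starts [10, 42] → cuts [14, 46]
  ZebV (TGGTA, off=1): starts [5, 40, 55, 67, 88, 102] → cuts [6, 41, 56, 68, 89, 103]

Pooled cuts: [6, 14, 21, 34, 41, 46, 56, 65, 68, 79, 89, 95, 96, 103, 111]

Fragments:
  [0,6): 6 bp
  [6,14): 8 bp
  [14,21): 7 bp
  [21,34): 13 bp
  [34,41): 7 bp
  [41,46): 5 bp
  [46,56): 10 bp
  [56,65): 9 bp
  [65,68): 3 bp
  [68,79): 11 bp
  [79,89): 10 bp
  [89,95): 6 bp
  [95,96): 1 bp
  [96,103): 7 bp
  [103,111): 8 bp
  [111,112): 1 bp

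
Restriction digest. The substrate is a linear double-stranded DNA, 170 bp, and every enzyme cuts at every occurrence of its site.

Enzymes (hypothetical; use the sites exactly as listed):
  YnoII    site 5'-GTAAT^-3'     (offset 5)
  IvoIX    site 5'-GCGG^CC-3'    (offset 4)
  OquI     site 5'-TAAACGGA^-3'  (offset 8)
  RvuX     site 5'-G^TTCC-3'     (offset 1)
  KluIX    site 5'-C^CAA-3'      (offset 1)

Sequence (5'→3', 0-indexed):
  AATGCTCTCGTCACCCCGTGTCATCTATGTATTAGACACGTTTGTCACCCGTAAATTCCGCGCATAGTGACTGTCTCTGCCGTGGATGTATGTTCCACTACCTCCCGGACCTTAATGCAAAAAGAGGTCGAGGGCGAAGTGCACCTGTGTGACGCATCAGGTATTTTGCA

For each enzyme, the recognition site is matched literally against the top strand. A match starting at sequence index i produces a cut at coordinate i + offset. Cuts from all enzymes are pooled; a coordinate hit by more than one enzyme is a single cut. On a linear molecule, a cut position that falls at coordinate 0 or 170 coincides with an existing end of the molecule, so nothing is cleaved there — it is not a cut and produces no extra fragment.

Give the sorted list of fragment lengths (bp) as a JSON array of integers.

[78,92]

Site scan:
  YnoII (GTAAT, off=5): no sites
  IvoIX (GCGGCC, off=4): no sites
  OquI (TAAACGGA, off=8): no sites
  RvuX GTTCC/1: at [91] ⇒ [92]
  KluIX (CCAA, off=1): no sites

Pooled cuts: [92]

Fragment lengths:
  [0,92): 92 bp
  [92,170): 78 bp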